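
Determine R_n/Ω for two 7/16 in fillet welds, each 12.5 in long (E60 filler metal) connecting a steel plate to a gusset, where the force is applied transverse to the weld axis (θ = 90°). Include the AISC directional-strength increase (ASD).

R_n/Ω ≈ 209 kip

E60XX → F_EXX = 60 ksi.
t_e = 0.707 × 0.4375 = 0.3093 in; A_we = 0.3093 × 25 = 7.733 in².
Directional factor: 1.0 + 0.5 sin^1.5(90°) = 1.5.
F_nw = 0.6 × 60 × 1.5 = 54 ksi.
R_n/Ω = (54 × 7.733) / 2.0 = 208.8 kip.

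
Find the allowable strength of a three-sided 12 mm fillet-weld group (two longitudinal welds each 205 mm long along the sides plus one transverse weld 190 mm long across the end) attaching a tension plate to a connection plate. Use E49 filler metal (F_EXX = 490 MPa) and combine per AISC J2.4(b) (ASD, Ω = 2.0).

R_n/Ω ≈ 790 kN

t_e = 0.707 × 12 = 8.484 mm.
R_nwl = 0.6 × 490 × 8.484 × 410 × 10⁻³ = 1023 kN (longitudinal, 2 welds).
R_nwt = 0.6 × 490 × 8.484 × 190 × 10⁻³ = 473.9 kN (transverse, base value).
(i) R_nwl + R_nwt = 1497 kN; (ii) 0.85 R_nwl + 1.5 R_nwt = 1580 kN.
R_n = max = 1580 kN [governs: (ii)]; R_n/Ω = 790.1 kN.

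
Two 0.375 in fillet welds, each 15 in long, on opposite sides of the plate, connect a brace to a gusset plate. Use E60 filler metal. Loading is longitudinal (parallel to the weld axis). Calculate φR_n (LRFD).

E60XX → F_EXX = 60 ksi.
Effective throat t_e = 0.707 × 0.375 = 0.2651 in.
Total length L = 30 in; A_we = 0.2651 × 30 = 7.954 in².
F_nw = 0.6 F_EXX = 0.6 × 60 = 36 ksi.
φR_n = 0.75 × 36 × 7.954 = 214.8 kip.

φR_n ≈ 215 kip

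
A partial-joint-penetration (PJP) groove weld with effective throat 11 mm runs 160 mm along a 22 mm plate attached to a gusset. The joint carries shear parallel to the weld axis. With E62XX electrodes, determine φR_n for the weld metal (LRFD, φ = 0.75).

E62XX → F_EXX = 620 MPa.
Effective throat (given) t_e = 11 mm.
A_we = 11 × 160 = 1760 mm².
F_nw = 0.6 F_EXX = 372 MPa.
φR_n = 0.75 × 372 × 1760 × 10⁻³ = 491 kN.

φR_n ≈ 491 kN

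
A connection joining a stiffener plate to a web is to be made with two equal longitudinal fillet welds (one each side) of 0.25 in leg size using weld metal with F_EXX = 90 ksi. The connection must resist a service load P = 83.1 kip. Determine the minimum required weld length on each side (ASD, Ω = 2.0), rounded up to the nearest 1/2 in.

Throat t_e = 0.707 × 0.25 = 0.1767 in.
r_n/Ω = (0.6 × 90 × 0.1767) / 2.0 = 4.772 kip/in.
L_req = P / (r_n/Ω) = 83.1 / 4.772 = 17.41 in total.
Per side: 17.41 / 2 = 8.707 in.
Round up → use L = 9 in on each side.

L = 9 in on each side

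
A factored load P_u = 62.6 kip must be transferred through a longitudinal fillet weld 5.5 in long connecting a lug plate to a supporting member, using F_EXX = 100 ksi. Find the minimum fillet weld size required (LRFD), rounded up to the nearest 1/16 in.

w = 3/8 in

Total weld length L = 5.5 in.
Required throat t_e = P_u / (φ × 0.6 F_EXX × L) = 62.6 / (0.75 × 0.6 × 100 × 5.5) = 0.2529 in.
Required leg w = t_e / 0.707 = 0.3578 in → use 3/8 in.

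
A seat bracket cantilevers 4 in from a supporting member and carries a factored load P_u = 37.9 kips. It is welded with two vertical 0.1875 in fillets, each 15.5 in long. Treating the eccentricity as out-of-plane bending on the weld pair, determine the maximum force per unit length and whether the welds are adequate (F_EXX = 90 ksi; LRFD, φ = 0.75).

f_max ≈ 2.25 kip/in; adequate

L_w = 2 × 15.5 = 31 in; section modulus (unit throat) S = 2 × L²/6 = 80.08 in².
Direct shear f_v = P/L_w = 37.9/31 = 1.223 kip/in.
Moment M = P × e = 37.9 × 4 = 151.6 kip·in; bending f_b = M/S = 1.893 kip/in.
f_max = √(f_v² + f_b²) = √(1.223² + 1.893²) = 2.253 kip/in.
φr_n = 0.75 × 0.6 × 90 × (0.707 × 0.1875) = 5.369 kip/in → adequate.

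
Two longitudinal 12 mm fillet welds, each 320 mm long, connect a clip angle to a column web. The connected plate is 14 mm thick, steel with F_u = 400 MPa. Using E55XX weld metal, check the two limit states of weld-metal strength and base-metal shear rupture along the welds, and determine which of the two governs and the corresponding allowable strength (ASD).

R_n/Ω ≈ 896 kN (weld metal governs)

E55XX → F_EXX = 550 MPa.
t_e = 0.707 × 12 = 8.484 mm; L = 640 mm.
Weld metal: R_n/Ω = (1/2.0) × 0.6 × 550 × 8.484 × 640 × 10⁻³ = 895.9 kN.
Base metal (shear rupture): R_n/Ω = (1/2.0) × 0.6 × 400 × 14 × 640 × 10⁻³ = 1075 kN.
Governing: weld metal.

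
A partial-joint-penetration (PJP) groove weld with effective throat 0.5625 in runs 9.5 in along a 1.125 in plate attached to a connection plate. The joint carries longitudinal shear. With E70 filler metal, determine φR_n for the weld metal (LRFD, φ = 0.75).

E70XX → F_EXX = 70 ksi.
Effective throat (given) t_e = 0.5625 in.
A_we = 0.5625 × 9.5 = 5.344 in².
F_nw = 0.6 F_EXX = 42 ksi.
φR_n = 0.75 × 42 × 5.344 = 168.3 kip.

φR_n ≈ 168 kip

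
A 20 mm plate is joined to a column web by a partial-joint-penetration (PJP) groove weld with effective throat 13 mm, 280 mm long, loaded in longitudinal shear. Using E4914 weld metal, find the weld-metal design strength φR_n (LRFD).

E49XX → F_EXX = 490 MPa.
Effective throat (given) t_e = 13 mm.
A_we = 13 × 280 = 3640 mm².
F_nw = 0.6 F_EXX = 294 MPa.
φR_n = 0.75 × 294 × 3640 × 10⁻³ = 802.6 kN.

φR_n ≈ 803 kN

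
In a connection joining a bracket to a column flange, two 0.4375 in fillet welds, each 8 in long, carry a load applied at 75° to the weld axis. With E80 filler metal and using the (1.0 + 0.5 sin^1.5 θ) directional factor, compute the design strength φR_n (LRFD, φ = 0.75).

E80XX → F_EXX = 80 ksi.
t_e = 0.707 × 0.4375 = 0.3093 in; A_we = 0.3093 × 16 = 4.949 in².
Directional factor: 1.0 + 0.5 sin^1.5(75°) = 1.475.
F_nw = 0.6 × 80 × 1.475 = 70.78 ksi.
φR_n = 0.75 × 70.78 × 4.949 = 262.7 kip.

φR_n ≈ 263 kip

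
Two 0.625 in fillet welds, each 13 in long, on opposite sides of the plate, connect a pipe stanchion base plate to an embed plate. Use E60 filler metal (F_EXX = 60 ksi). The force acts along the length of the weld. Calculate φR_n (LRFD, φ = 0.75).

φR_n ≈ 310 kips

Effective throat t_e = 0.707 × 0.625 = 0.4419 in.
Total length L = 26 in; A_we = 0.4419 × 26 = 11.49 in².
F_nw = 0.6 F_EXX = 0.6 × 60 = 36 ksi.
φR_n = 0.75 × 36 × 11.49 = 310.2 kips.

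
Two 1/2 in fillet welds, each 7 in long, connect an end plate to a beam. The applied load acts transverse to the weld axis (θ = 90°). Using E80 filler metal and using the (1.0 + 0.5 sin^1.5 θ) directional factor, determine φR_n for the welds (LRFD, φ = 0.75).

E80XX → F_EXX = 80 ksi.
t_e = 0.707 × 0.5 = 0.3535 in; A_we = 0.3535 × 14 = 4.949 in².
Directional factor: 1.0 + 0.5 sin^1.5(90°) = 1.5.
F_nw = 0.6 × 80 × 1.5 = 72 ksi.
φR_n = 0.75 × 72 × 4.949 = 267.2 kips.

φR_n ≈ 267 kips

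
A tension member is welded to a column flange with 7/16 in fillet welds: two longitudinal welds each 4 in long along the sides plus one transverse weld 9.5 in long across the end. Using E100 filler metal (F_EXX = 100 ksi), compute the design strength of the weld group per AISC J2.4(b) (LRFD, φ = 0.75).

φR_n ≈ 293 kip

t_e = 0.707 × 0.4375 = 0.3093 in.
R_nwl = 0.6 × 100 × 0.3093 × 8 = 148.5 kip (longitudinal, 2 welds).
R_nwt = 0.6 × 100 × 0.3093 × 9.5 = 176.3 kip (transverse, base value).
(i) R_nwl + R_nwt = 324.8 kip; (ii) 0.85 R_nwl + 1.5 R_nwt = 390.7 kip.
R_n = max = 390.7 kip [governs: (ii)]; φR_n = 293 kip.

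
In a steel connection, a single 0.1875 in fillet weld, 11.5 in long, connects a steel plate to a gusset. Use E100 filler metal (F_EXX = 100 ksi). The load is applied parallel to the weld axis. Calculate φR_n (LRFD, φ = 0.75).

Effective throat t_e = 0.707 × 0.1875 = 0.1326 in.
Total length L = 11.5 in; A_we = 0.1326 × 11.5 = 1.524 in².
F_nw = 0.6 F_EXX = 0.6 × 100 = 60 ksi.
φR_n = 0.75 × 60 × 1.524 = 68.6 kip.

φR_n ≈ 68.6 kip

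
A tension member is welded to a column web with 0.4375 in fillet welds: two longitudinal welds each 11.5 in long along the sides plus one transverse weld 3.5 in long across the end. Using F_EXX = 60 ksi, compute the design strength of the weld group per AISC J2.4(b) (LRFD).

t_e = 0.707 × 0.4375 = 0.3093 in.
R_nwl = 0.6 × 60 × 0.3093 × 23 = 256.1 kips (longitudinal, 2 welds).
R_nwt = 0.6 × 60 × 0.3093 × 3.5 = 38.97 kips (transverse, base value).
(i) R_nwl + R_nwt = 295.1 kips; (ii) 0.85 R_nwl + 1.5 R_nwt = 276.2 kips.
R_n = max = 295.1 kips [governs: (i)]; φR_n = 221.3 kips.

φR_n ≈ 221 kips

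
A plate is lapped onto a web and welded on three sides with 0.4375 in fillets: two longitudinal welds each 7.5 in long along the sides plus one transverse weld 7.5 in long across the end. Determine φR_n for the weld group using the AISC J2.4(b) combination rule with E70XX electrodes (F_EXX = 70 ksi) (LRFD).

t_e = 0.707 × 0.4375 = 0.3093 in.
R_nwl = 0.6 × 70 × 0.3093 × 15 = 194.9 kips (longitudinal, 2 welds).
R_nwt = 0.6 × 70 × 0.3093 × 7.5 = 97.43 kips (transverse, base value).
(i) R_nwl + R_nwt = 292.3 kips; (ii) 0.85 R_nwl + 1.5 R_nwt = 311.8 kips.
R_n = max = 311.8 kips [governs: (ii)]; φR_n = 233.8 kips.

φR_n ≈ 234 kips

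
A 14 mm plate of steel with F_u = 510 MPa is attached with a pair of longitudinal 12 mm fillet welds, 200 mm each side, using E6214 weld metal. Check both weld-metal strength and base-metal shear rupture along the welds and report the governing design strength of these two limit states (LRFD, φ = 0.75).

φR_n ≈ 947 kN (weld metal governs)

E62XX → F_EXX = 620 MPa.
t_e = 0.707 × 12 = 8.484 mm; L = 400 mm.
Weld metal: φR_n = 0.75 × 0.6 × 620 × 8.484 × 400 × 10⁻³ = 946.8 kN.
Base metal (shear rupture): φR_n = 0.75 × 0.6 × 510 × 14 × 400 × 10⁻³ = 1285 kN.
Governing: weld metal.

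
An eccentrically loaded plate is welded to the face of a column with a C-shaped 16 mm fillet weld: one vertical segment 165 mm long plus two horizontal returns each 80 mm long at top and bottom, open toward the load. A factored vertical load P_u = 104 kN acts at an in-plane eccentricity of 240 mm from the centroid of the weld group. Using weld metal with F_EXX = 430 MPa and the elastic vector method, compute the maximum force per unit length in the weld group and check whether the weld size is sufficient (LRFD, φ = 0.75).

Total weld length L_w = 325 mm. Treat welds as unit-width lines.
Centroid: x̄ = 2×80×40 / 325 = 19.69 mm from the vertical weld.
Polar moment about centroid: J = I_x + I_y = [165³/12 + 2×80×82.5²] + [165×19.69² + 2(80³/12 + 80×20.31²)] = 1679000 mm³.
Direct shear f_v = P/L_w = 104×10³ / 325 = 320 N/mm (vertical).
Torsion M = P·e = 104×10³ × 240 = 24960000 N·mm.
Critical point at (x, y) = (60.31, 82.5) from centroid. f_tx = M·y/J = 1227 N/mm; f_ty = M·x/J = 896.7 N/mm.
Resultant f_max = √[f_tx² + (f_v + f_ty)²] = √[1227² + (320 + 896.7)²] = 1728 N/mm.
Capacity per unit length: φr_n = 0.75 × 0.6 × 430 × (0.707 × 16) = 2189 N/mm.
1728 ≤ 2189 → adequate.

f_max ≈ 1730 N/mm; adequate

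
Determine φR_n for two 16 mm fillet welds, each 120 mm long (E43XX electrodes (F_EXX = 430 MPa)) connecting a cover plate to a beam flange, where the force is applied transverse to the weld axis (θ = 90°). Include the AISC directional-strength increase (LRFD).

t_e = 0.707 × 16 = 11.31 mm; A_we = 11.31 × 240 = 2715 mm².
Directional factor: 1.0 + 0.5 sin^1.5(90°) = 1.5.
F_nw = 0.6 × 430 × 1.5 = 387 MPa.
φR_n = 0.75 × 387 × 2715 × 10⁻³ = 788 kN.

φR_n ≈ 788 kN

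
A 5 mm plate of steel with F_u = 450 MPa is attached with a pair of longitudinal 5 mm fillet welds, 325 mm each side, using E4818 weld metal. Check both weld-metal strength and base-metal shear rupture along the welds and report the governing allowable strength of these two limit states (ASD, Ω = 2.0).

R_n/Ω ≈ 331 kN (weld metal governs)

E48XX → F_EXX = 480 MPa.
t_e = 0.707 × 5 = 3.535 mm; L = 650 mm.
Weld metal: R_n/Ω = (1/2.0) × 0.6 × 480 × 3.535 × 650 × 10⁻³ = 330.9 kN.
Base metal (shear rupture): R_n/Ω = (1/2.0) × 0.6 × 450 × 5 × 650 × 10⁻³ = 438.8 kN.
Governing: weld metal.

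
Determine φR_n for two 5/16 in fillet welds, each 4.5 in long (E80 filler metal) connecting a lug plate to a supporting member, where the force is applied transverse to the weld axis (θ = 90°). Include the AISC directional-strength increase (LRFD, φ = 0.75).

E80XX → F_EXX = 80 ksi.
t_e = 0.707 × 0.3125 = 0.2209 in; A_we = 0.2209 × 9 = 1.988 in².
Directional factor: 1.0 + 0.5 sin^1.5(90°) = 1.5.
F_nw = 0.6 × 80 × 1.5 = 72 ksi.
φR_n = 0.75 × 72 × 1.988 = 107.4 kip.

φR_n ≈ 107 kip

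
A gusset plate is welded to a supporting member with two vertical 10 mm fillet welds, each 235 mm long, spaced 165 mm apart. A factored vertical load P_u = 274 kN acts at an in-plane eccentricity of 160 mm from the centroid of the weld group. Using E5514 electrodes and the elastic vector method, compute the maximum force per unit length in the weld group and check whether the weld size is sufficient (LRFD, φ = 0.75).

E55XX → F_EXX = 550 MPa.
Total weld length L_w = 470 mm. Treat welds as unit-width lines.
Polar moment about centroid: J = 2[d³/12 + d(b/2)²] = 2[235³/12 + 235×82.5²] = 5362000 mm³.
Direct shear f_v = P/L_w = 274×10³ / 470 = 583 N/mm (vertical).
Torsion M = P·e = 274×10³ × 160 = 43840000 N·mm.
Critical point at (x, y) = (82.5, 117.5) from centroid. f_tx = M·y/J = 960.7 N/mm; f_ty = M·x/J = 674.5 N/mm.
Resultant f_max = √[f_tx² + (f_v + f_ty)²] = √[960.7² + (583 + 674.5)²] = 1582 N/mm.
Capacity per unit length: φr_n = 0.75 × 0.6 × 550 × (0.707 × 10) = 1750 N/mm.
1582 ≤ 1750 → adequate.

f_max ≈ 1580 N/mm; adequate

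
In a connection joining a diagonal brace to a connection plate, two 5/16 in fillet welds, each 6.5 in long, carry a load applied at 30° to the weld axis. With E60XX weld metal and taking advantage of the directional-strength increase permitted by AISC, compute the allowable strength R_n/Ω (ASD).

E60XX → F_EXX = 60 ksi.
t_e = 0.707 × 0.3125 = 0.2209 in; A_we = 0.2209 × 13 = 2.872 in².
Directional factor: 1.0 + 0.5 sin^1.5(30°) = 1.177.
F_nw = 0.6 × 60 × 1.177 = 42.36 ksi.
R_n/Ω = (42.36 × 2.872) / 2.0 = 60.84 kips.

R_n/Ω ≈ 60.8 kips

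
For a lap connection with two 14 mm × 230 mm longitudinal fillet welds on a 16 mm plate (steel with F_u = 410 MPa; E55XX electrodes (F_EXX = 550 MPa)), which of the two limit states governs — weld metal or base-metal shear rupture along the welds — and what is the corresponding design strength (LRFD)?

t_e = 0.707 × 14 = 9.898 mm; L = 460 mm.
Weld metal: φR_n = 0.75 × 0.6 × 550 × 9.898 × 460 × 10⁻³ = 1127 kN.
Base metal (shear rupture): φR_n = 0.75 × 0.6 × 410 × 16 × 460 × 10⁻³ = 1358 kN.
Governing: weld metal.

φR_n ≈ 1130 kN (weld metal governs)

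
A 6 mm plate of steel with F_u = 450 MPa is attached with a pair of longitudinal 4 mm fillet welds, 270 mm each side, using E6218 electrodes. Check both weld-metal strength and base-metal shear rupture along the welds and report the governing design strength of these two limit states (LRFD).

φR_n ≈ 426 kN (weld metal governs)

E62XX → F_EXX = 620 MPa.
t_e = 0.707 × 4 = 2.828 mm; L = 540 mm.
Weld metal: φR_n = 0.75 × 0.6 × 620 × 2.828 × 540 × 10⁻³ = 426.1 kN.
Base metal (shear rupture): φR_n = 0.75 × 0.6 × 450 × 6 × 540 × 10⁻³ = 656.1 kN.
Governing: weld metal.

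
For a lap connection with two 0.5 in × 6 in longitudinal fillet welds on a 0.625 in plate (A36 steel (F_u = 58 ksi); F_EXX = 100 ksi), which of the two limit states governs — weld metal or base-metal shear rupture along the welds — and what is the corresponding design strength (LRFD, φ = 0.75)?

t_e = 0.707 × 0.5 = 0.3535 in; L = 12 in.
Weld metal: φR_n = 0.75 × 0.6 × 100 × 0.3535 × 12 = 190.9 kips.
Base metal (shear rupture): φR_n = 0.75 × 0.6 × 58 × 0.625 × 12 = 195.8 kips.
Governing: weld metal.

φR_n ≈ 191 kips (weld metal governs)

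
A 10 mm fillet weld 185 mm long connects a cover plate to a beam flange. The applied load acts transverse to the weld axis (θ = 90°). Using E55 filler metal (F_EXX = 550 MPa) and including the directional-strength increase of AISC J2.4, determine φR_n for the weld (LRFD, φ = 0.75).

t_e = 0.707 × 10 = 7.07 mm; A_we = 7.07 × 185 = 1308 mm².
Directional factor: 1.0 + 0.5 sin^1.5(90°) = 1.5.
F_nw = 0.6 × 550 × 1.5 = 495 MPa.
φR_n = 0.75 × 495 × 1308 × 10⁻³ = 485.6 kN.

φR_n ≈ 486 kN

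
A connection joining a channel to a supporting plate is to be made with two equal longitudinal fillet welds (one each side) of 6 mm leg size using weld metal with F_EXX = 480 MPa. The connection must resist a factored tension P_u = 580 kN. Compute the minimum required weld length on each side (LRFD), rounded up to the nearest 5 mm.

L = 320 mm on each side

Throat t_e = 0.707 × 6 = 4.242 mm.
φr_n = 0.75 × 0.6 × 480 × 4.242 × 10⁻³ = 0.9163 kN/mm.
L_req = P_u / φr_n = 580 / 0.9163 = 633 mm total.
Per side: 633 / 2 = 316.5 mm.
Round up → use L = 320 mm on each side.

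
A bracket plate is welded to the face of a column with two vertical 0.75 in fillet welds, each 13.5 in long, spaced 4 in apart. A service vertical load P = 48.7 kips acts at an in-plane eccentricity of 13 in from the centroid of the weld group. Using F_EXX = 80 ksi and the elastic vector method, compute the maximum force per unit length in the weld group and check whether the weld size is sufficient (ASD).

Total weld length L_w = 27 in. Treat welds as unit-width lines.
Polar moment about centroid: J = 2[d³/12 + d(b/2)²] = 2[13.5³/12 + 13.5×2²] = 518.1 in³.
Direct shear f_v = P/L_w = 48.7 / 27 = 1.804 kip/in (vertical).
Torsion M = P·e = 48.7 × 13 = 633.1 kip·in.
Critical point at (x, y) = (2, 6.75) from centroid. f_tx = M·y/J = 8.249 kip/in; f_ty = M·x/J = 2.444 kip/in.
Resultant f_max = √[f_tx² + (f_v + f_ty)²] = √[8.249² + (1.804 + 2.444)²] = 9.278 kip/in.
Capacity per unit length: r_n/Ω = (1/2.0) × 0.6 × 80 × (0.707 × 0.75) = 12.73 kip/in.
9.278 ≤ 12.73 → adequate.

f_max ≈ 9.28 kip/in; adequate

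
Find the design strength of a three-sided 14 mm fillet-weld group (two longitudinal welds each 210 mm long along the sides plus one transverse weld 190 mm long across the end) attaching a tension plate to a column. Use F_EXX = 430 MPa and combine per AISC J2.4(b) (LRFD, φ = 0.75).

φR_n ≈ 1230 kN

t_e = 0.707 × 14 = 9.898 mm.
R_nwl = 0.6 × 430 × 9.898 × 420 × 10⁻³ = 1073 kN (longitudinal, 2 welds).
R_nwt = 0.6 × 430 × 9.898 × 190 × 10⁻³ = 485.2 kN (transverse, base value).
(i) R_nwl + R_nwt = 1558 kN; (ii) 0.85 R_nwl + 1.5 R_nwt = 1639 kN.
R_n = max = 1639 kN [governs: (ii)]; φR_n = 1230 kN.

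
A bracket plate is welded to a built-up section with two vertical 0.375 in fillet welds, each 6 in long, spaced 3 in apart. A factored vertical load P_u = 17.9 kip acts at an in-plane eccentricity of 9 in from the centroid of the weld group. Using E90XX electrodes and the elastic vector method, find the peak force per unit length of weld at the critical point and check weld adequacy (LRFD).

E90XX → F_EXX = 90 ksi.
Total weld length L_w = 12 in. Treat welds as unit-width lines.
Polar moment about centroid: J = 2[d³/12 + d(b/2)²] = 2[6³/12 + 6×1.5²] = 63 in³.
Direct shear f_v = P/L_w = 17.9 / 12 = 1.492 kip/in (vertical).
Torsion M = P·e = 17.9 × 9 = 161.1 kip·in.
Critical point at (x, y) = (1.5, 3) from centroid. f_tx = M·y/J = 7.671 kip/in; f_ty = M·x/J = 3.836 kip/in.
Resultant f_max = √[f_tx² + (f_v + f_ty)²] = √[7.671² + (1.492 + 3.836)²] = 9.34 kip/in.
Capacity per unit length: φr_n = 0.75 × 0.6 × 90 × (0.707 × 0.375) = 10.74 kip/in.
9.34 ≤ 10.74 → adequate.

f_max ≈ 9.34 kip/in; adequate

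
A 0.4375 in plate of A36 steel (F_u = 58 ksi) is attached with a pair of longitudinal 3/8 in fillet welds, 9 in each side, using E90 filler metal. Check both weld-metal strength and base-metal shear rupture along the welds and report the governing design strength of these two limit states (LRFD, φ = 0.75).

E90XX → F_EXX = 90 ksi.
t_e = 0.707 × 0.375 = 0.2651 in; L = 18 in.
Weld metal: φR_n = 0.75 × 0.6 × 90 × 0.2651 × 18 = 193.3 kips.
Base metal (shear rupture): φR_n = 0.75 × 0.6 × 58 × 0.4375 × 18 = 205.5 kips.
Governing: weld metal.

φR_n ≈ 193 kips (weld metal governs)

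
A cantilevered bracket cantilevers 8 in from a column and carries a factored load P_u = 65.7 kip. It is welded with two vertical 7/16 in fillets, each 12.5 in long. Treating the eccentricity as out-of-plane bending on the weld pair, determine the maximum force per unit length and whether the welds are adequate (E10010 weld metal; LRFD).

f_max ≈ 10.4 kip/in; adequate

E100XX → F_EXX = 100 ksi.
L_w = 2 × 12.5 = 25 in; section modulus (unit throat) S = 2 × L²/6 = 52.08 in².
Direct shear f_v = P/L_w = 65.7/25 = 2.628 kip/in.
Moment M = P × e = 65.7 × 8 = 525.6 kip·in; bending f_b = M/S = 10.09 kip/in.
f_max = √(f_v² + f_b²) = √(2.628² + 10.09²) = 10.43 kip/in.
φr_n = 0.75 × 0.6 × 100 × (0.707 × 0.4375) = 13.92 kip/in → adequate.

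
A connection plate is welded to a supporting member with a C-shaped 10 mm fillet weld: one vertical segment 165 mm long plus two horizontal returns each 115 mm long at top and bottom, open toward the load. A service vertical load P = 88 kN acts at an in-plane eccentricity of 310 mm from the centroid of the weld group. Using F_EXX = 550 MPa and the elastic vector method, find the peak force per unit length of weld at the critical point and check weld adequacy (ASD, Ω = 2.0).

Total weld length L_w = 395 mm. Treat welds as unit-width lines.
Centroid: x̄ = 2×115×57.5 / 395 = 33.48 mm from the vertical weld.
Polar moment about centroid: J = I_x + I_y = [165³/12 + 2×115×82.5²] + [165×33.48² + 2(115³/12 + 115×24.02²)] = 2511000 mm³.
Direct shear f_v = P/L_w = 88×10³ / 395 = 222.8 N/mm (vertical).
Torsion M = P·e = 88×10³ × 310 = 27280000 N·mm.
Critical point at (x, y) = (81.52, 82.5) from centroid. f_tx = M·y/J = 896.3 N/mm; f_ty = M·x/J = 885.7 N/mm.
Resultant f_max = √[f_tx² + (f_v + f_ty)²] = √[896.3² + (222.8 + 885.7)²] = 1426 N/mm.
Capacity per unit length: r_n/Ω = (1/2.0) × 0.6 × 550 × (0.707 × 10) = 1167 N/mm.
1426 > 1167 → NOT adequate.

f_max ≈ 1430 N/mm; NOT adequate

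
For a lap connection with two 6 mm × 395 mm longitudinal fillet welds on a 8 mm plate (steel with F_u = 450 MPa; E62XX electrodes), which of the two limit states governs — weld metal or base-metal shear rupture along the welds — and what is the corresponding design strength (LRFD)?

φR_n ≈ 935 kN (weld metal governs)

E62XX → F_EXX = 620 MPa.
t_e = 0.707 × 6 = 4.242 mm; L = 790 mm.
Weld metal: φR_n = 0.75 × 0.6 × 620 × 4.242 × 790 × 10⁻³ = 935 kN.
Base metal (shear rupture): φR_n = 0.75 × 0.6 × 450 × 8 × 790 × 10⁻³ = 1280 kN.
Governing: weld metal.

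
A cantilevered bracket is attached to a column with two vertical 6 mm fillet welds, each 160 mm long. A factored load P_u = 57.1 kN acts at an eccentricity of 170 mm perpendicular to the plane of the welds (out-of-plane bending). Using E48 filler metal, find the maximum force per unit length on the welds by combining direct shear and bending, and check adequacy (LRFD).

f_max ≈ 1150 N/mm; NOT adequate

E48XX → F_EXX = 480 MPa.
L_w = 2 × 160 = 320 mm; section modulus (unit throat) S = 2 × L²/6 = 8533 mm².
Direct shear f_v = P/L_w = 57.1×10³/320 = 178.4 N/mm.
Moment M = P × e = 57.1×10³ × 170 = 9707000 N·mm; bending f_b = M/S = 1138 N/mm.
f_max = √(f_v² + f_b²) = √(178.4² + 1138²) = 1151 N/mm.
φr_n = 0.75 × 0.6 × 480 × (0.707 × 6) = 916.3 N/mm → NOT adequate.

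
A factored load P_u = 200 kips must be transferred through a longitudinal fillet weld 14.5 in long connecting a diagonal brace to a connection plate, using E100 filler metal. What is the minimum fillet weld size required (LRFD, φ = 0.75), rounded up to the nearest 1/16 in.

w = 7/16 in

E100XX → F_EXX = 100 ksi.
Total weld length L = 14.5 in.
Required throat t_e = P_u / (φ × 0.6 F_EXX × L) = 200 / (0.75 × 0.6 × 100 × 14.5) = 0.3065 in.
Required leg w = t_e / 0.707 = 0.4335 in → use 7/16 in.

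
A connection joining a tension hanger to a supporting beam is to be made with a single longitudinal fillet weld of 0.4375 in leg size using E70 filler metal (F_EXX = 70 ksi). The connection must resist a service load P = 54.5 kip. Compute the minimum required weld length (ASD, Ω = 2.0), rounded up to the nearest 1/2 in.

L = 8.5 in

Throat t_e = 0.707 × 0.4375 = 0.3093 in.
r_n/Ω = (0.6 × 70 × 0.3093) / 2.0 = 6.496 kip/in.
L_req = P / (r_n/Ω) = 54.5 / 6.496 = 8.39 in total.
Round up → use L = 8.5 in.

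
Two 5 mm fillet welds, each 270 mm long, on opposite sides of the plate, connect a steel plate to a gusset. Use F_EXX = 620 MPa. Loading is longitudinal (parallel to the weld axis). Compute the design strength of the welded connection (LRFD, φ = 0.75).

Effective throat t_e = 0.707 × 5 = 3.535 mm.
Total length L = 540 mm; A_we = 3.535 × 540 = 1909 mm².
F_nw = 0.6 F_EXX = 0.6 × 620 = 372 MPa.
φR_n = 0.75 × 372 × 1909 × 10⁻³ = 532.6 kN.

φR_n ≈ 533 kN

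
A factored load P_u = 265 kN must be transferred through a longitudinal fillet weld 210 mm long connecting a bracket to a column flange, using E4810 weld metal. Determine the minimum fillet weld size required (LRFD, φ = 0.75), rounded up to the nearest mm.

E48XX → F_EXX = 480 MPa.
Total weld length L = 210 mm.
Required throat t_e = P_u / (φ × 0.6 F_EXX × L) = 265 / (0.75 × 0.6 × 480 × 210 × 10⁻³) = 5.842 mm.
Required leg w = t_e / 0.707 = 8.263 mm → use 9 mm.

w = 9 mm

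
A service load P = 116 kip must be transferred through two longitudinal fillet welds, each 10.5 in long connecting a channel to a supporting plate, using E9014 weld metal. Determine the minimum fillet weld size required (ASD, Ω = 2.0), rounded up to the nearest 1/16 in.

w = 5/16 in

E90XX → F_EXX = 90 ksi.
Total weld length L = 21 in.
Required throat t_e = P × Ω / (0.6 F_EXX × L) = 116 × 2.0 / (0.6 × 90 × 21) = 0.2046 in.
Required leg w = t_e / 0.707 = 0.2894 in → use 5/16 in.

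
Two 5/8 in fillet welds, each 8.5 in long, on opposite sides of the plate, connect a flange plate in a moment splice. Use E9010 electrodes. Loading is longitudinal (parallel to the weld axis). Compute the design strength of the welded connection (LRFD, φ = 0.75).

φR_n ≈ 304 kip

E90XX → F_EXX = 90 ksi.
Effective throat t_e = 0.707 × 0.625 = 0.4419 in.
Total length L = 17 in; A_we = 0.4419 × 17 = 7.512 in².
F_nw = 0.6 F_EXX = 0.6 × 90 = 54 ksi.
φR_n = 0.75 × 54 × 7.512 = 304.2 kip.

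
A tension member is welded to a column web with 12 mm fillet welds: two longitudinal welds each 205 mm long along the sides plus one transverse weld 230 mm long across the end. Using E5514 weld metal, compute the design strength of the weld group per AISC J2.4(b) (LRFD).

φR_n ≈ 1460 kN

E55XX → F_EXX = 550 MPa.
t_e = 0.707 × 12 = 8.484 mm.
R_nwl = 0.6 × 550 × 8.484 × 410 × 10⁻³ = 1148 kN (longitudinal, 2 welds).
R_nwt = 0.6 × 550 × 8.484 × 230 × 10⁻³ = 643.9 kN (transverse, base value).
(i) R_nwl + R_nwt = 1792 kN; (ii) 0.85 R_nwl + 1.5 R_nwt = 1942 kN.
R_n = max = 1942 kN [governs: (ii)]; φR_n = 1456 kN.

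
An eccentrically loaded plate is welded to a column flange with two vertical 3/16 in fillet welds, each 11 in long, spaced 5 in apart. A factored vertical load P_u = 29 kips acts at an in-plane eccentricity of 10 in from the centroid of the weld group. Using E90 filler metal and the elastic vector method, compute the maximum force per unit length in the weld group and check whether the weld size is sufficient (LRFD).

f_max ≈ 5.55 kip/in; NOT adequate

E90XX → F_EXX = 90 ksi.
Total weld length L_w = 22 in. Treat welds as unit-width lines.
Polar moment about centroid: J = 2[d³/12 + d(b/2)²] = 2[11³/12 + 11×2.5²] = 359.3 in³.
Direct shear f_v = P/L_w = 29 / 22 = 1.318 kip/in (vertical).
Torsion M = P·e = 29 × 10 = 290 kip·in.
Critical point at (x, y) = (2.5, 5.5) from centroid. f_tx = M·y/J = 4.439 kip/in; f_ty = M·x/J = 2.018 kip/in.
Resultant f_max = √[f_tx² + (f_v + f_ty)²] = √[4.439² + (1.318 + 2.018)²] = 5.553 kip/in.
Capacity per unit length: φr_n = 0.75 × 0.6 × 90 × (0.707 × 0.1875) = 5.369 kip/in.
5.553 > 5.369 → NOT adequate.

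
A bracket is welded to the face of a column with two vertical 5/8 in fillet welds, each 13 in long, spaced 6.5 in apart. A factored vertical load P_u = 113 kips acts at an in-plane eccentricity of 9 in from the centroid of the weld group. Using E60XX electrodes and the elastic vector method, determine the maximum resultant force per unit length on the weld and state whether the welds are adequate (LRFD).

f_max ≈ 14 kip/in; NOT adequate

E60XX → F_EXX = 60 ksi.
Total weld length L_w = 26 in. Treat welds as unit-width lines.
Polar moment about centroid: J = 2[d³/12 + d(b/2)²] = 2[13³/12 + 13×3.25²] = 640.8 in³.
Direct shear f_v = P/L_w = 113 / 26 = 4.346 kip/in (vertical).
Torsion M = P·e = 113 × 9 = 1017 kip·in.
Critical point at (x, y) = (3.25, 6.5) from centroid. f_tx = M·y/J = 10.32 kip/in; f_ty = M·x/J = 5.158 kip/in.
Resultant f_max = √[f_tx² + (f_v + f_ty)²] = √[10.32² + (4.346 + 5.158)²] = 14.03 kip/in.
Capacity per unit length: φr_n = 0.75 × 0.6 × 60 × (0.707 × 0.625) = 11.93 kip/in.
14.03 > 11.93 → NOT adequate.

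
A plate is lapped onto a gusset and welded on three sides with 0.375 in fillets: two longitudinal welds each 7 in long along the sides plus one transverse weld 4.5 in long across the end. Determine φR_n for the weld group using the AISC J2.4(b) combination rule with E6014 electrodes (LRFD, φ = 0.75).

E60XX → F_EXX = 60 ksi.
t_e = 0.707 × 0.375 = 0.2651 in.
R_nwl = 0.6 × 60 × 0.2651 × 14 = 133.6 kip (longitudinal, 2 welds).
R_nwt = 0.6 × 60 × 0.2651 × 4.5 = 42.95 kip (transverse, base value).
(i) R_nwl + R_nwt = 176.6 kip; (ii) 0.85 R_nwl + 1.5 R_nwt = 178 kip.
R_n = max = 178 kip [governs: (ii)]; φR_n = 133.5 kip.

φR_n ≈ 134 kip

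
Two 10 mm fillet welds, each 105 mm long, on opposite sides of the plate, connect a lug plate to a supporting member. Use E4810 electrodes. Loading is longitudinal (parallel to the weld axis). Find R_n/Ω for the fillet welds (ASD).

E48XX → F_EXX = 480 MPa.
Effective throat t_e = 0.707 × 10 = 7.07 mm.
Total length L = 210 mm; A_we = 7.07 × 210 = 1485 mm².
F_nw = 0.6 F_EXX = 0.6 × 480 = 288 MPa.
R_n = 288 × 1485 × 10⁻³ = 427.6 kN; R_n/Ω = 427.6/2.0 = 213.8 kN.

R_n/Ω ≈ 214 kN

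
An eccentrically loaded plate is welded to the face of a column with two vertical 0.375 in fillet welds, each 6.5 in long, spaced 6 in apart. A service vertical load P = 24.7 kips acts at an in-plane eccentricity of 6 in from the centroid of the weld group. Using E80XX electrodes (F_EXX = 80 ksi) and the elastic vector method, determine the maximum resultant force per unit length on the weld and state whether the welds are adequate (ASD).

Total weld length L_w = 13 in. Treat welds as unit-width lines.
Polar moment about centroid: J = 2[d³/12 + d(b/2)²] = 2[6.5³/12 + 6.5×3²] = 162.8 in³.
Direct shear f_v = P/L_w = 24.7 / 13 = 1.9 kip/in (vertical).
Torsion M = P·e = 24.7 × 6 = 148.2 kip·in.
Critical point at (x, y) = (3, 3.25) from centroid. f_tx = M·y/J = 2.959 kip/in; f_ty = M·x/J = 2.731 kip/in.
Resultant f_max = √[f_tx² + (f_v + f_ty)²] = √[2.959² + (1.9 + 2.731)²] = 5.496 kip/in.
Capacity per unit length: r_n/Ω = (1/2.0) × 0.6 × 80 × (0.707 × 0.375) = 6.363 kip/in.
5.496 ≤ 6.363 → adequate.

f_max ≈ 5.5 kip/in; adequate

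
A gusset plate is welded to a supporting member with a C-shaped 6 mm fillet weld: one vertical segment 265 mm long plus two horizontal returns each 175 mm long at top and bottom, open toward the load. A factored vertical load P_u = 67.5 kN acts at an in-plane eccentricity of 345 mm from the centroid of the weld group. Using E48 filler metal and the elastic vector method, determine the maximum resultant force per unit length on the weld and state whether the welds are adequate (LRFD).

E48XX → F_EXX = 480 MPa.
Total weld length L_w = 615 mm. Treat welds as unit-width lines.
Centroid: x̄ = 2×175×87.5 / 615 = 49.8 mm from the vertical weld.
Polar moment about centroid: J = I_x + I_y = [265³/12 + 2×175×132.5²] + [265×49.8² + 2(175³/12 + 175×37.7²)] = 9743000 mm³.
Direct shear f_v = P/L_w = 67.5×10³ / 615 = 109.8 N/mm (vertical).
Torsion M = P·e = 67.5×10³ × 345 = 23288000 N·mm.
Critical point at (x, y) = (125.2, 132.5) from centroid. f_tx = M·y/J = 316.7 N/mm; f_ty = M·x/J = 299.2 N/mm.
Resultant f_max = √[f_tx² + (f_v + f_ty)²] = √[316.7² + (109.8 + 299.2)²] = 517.3 N/mm.
Capacity per unit length: φr_n = 0.75 × 0.6 × 480 × (0.707 × 6) = 916.3 N/mm.
517.3 ≤ 916.3 → adequate.

f_max ≈ 517 N/mm; adequate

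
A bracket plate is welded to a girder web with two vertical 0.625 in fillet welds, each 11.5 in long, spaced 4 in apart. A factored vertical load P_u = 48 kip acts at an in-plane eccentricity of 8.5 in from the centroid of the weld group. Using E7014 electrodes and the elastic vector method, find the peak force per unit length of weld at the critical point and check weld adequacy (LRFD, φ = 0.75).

f_max ≈ 8.12 kip/in; adequate

E70XX → F_EXX = 70 ksi.
Total weld length L_w = 23 in. Treat welds as unit-width lines.
Polar moment about centroid: J = 2[d³/12 + d(b/2)²] = 2[11.5³/12 + 11.5×2²] = 345.5 in³.
Direct shear f_v = P/L_w = 48 / 23 = 2.087 kip/in (vertical).
Torsion M = P·e = 48 × 8.5 = 408 kip·in.
Critical point at (x, y) = (2, 5.75) from centroid. f_tx = M·y/J = 6.791 kip/in; f_ty = M·x/J = 2.362 kip/in.
Resultant f_max = √[f_tx² + (f_v + f_ty)²] = √[6.791² + (2.087 + 2.362)²] = 8.118 kip/in.
Capacity per unit length: φr_n = 0.75 × 0.6 × 70 × (0.707 × 0.625) = 13.92 kip/in.
8.118 ≤ 13.92 → adequate.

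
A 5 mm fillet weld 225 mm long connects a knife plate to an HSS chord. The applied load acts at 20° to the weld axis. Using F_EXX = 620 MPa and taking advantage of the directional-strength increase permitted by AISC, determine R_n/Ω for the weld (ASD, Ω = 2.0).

R_n/Ω ≈ 163 kN

t_e = 0.707 × 5 = 3.535 mm; A_we = 3.535 × 225 = 795.4 mm².
Directional factor: 1.0 + 0.5 sin^1.5(20°) = 1.1.
F_nw = 0.6 × 620 × 1.1 = 409.2 MPa.
R_n/Ω = (409.2 × 795.4) / 2.0 × 10⁻³ = 162.7 kN.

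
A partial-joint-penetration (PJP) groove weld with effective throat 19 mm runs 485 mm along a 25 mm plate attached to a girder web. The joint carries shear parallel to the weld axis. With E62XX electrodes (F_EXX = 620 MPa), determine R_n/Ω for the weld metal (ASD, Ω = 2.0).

Effective throat (given) t_e = 19 mm.
A_we = 19 × 485 = 9215 mm².
F_nw = 0.6 F_EXX = 372 MPa.
R_n/Ω = (372 × 9215) / 2.0 × 10⁻³ = 1714 kN.

R_n/Ω ≈ 1710 kN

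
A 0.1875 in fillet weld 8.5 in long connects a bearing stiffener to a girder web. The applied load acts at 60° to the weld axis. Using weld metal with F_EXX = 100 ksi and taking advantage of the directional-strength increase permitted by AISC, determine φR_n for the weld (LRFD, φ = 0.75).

φR_n ≈ 71.1 kips

t_e = 0.707 × 0.1875 = 0.1326 in; A_we = 0.1326 × 8.5 = 1.127 in².
Directional factor: 1.0 + 0.5 sin^1.5(60°) = 1.403.
F_nw = 0.6 × 100 × 1.403 = 84.18 ksi.
φR_n = 0.75 × 84.18 × 1.127 = 71.14 kips.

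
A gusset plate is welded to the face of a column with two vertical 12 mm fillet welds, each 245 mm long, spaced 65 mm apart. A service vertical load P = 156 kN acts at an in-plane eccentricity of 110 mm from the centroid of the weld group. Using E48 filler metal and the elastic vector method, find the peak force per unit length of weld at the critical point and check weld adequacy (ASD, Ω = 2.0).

E48XX → F_EXX = 480 MPa.
Total weld length L_w = 490 mm. Treat welds as unit-width lines.
Polar moment about centroid: J = 2[d³/12 + d(b/2)²] = 2[245³/12 + 245×32.5²] = 2969000 mm³.
Direct shear f_v = P/L_w = 156×10³ / 490 = 318.4 N/mm (vertical).
Torsion M = P·e = 156×10³ × 110 = 17160000 N·mm.
Critical point at (x, y) = (32.5, 122.5) from centroid. f_tx = M·y/J = 708.1 N/mm; f_ty = M·x/J = 187.9 N/mm.
Resultant f_max = √[f_tx² + (f_v + f_ty)²] = √[708.1² + (318.4 + 187.9)²] = 870.5 N/mm.
Capacity per unit length: r_n/Ω = (1/2.0) × 0.6 × 480 × (0.707 × 12) = 1222 N/mm.
870.5 ≤ 1222 → adequate.

f_max ≈ 870 N/mm; adequate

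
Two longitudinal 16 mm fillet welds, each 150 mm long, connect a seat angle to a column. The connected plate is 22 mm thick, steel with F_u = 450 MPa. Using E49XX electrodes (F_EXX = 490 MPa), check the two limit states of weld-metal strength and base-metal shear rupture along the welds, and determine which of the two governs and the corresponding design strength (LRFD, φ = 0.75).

φR_n ≈ 748 kN (weld metal governs)

t_e = 0.707 × 16 = 11.31 mm; L = 300 mm.
Weld metal: φR_n = 0.75 × 0.6 × 490 × 11.31 × 300 × 10⁻³ = 748.3 kN.
Base metal (shear rupture): φR_n = 0.75 × 0.6 × 450 × 22 × 300 × 10⁻³ = 1336 kN.
Governing: weld metal.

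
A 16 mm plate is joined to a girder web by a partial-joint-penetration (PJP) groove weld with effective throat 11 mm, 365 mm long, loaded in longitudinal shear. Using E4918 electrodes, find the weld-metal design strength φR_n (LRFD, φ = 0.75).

E49XX → F_EXX = 490 MPa.
Effective throat (given) t_e = 11 mm.
A_we = 11 × 365 = 4015 mm².
F_nw = 0.6 F_EXX = 294 MPa.
φR_n = 0.75 × 294 × 4015 × 10⁻³ = 885.3 kN.

φR_n ≈ 885 kN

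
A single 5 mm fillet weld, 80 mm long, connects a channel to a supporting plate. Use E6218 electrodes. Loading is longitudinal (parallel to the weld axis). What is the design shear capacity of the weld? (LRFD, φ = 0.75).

φR_n ≈ 78.9 kN

E62XX → F_EXX = 620 MPa.
Effective throat t_e = 0.707 × 5 = 3.535 mm.
Total length L = 80 mm; A_we = 3.535 × 80 = 282.8 mm².
F_nw = 0.6 F_EXX = 0.6 × 620 = 372 MPa.
φR_n = 0.75 × 372 × 282.8 × 10⁻³ = 78.9 kN.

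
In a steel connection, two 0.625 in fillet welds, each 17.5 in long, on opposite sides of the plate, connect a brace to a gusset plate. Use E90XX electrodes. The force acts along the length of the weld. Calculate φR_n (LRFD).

φR_n ≈ 626 kips

E90XX → F_EXX = 90 ksi.
Effective throat t_e = 0.707 × 0.625 = 0.4419 in.
Total length L = 35 in; A_we = 0.4419 × 35 = 15.47 in².
F_nw = 0.6 F_EXX = 0.6 × 90 = 54 ksi.
φR_n = 0.75 × 54 × 15.47 = 626.4 kips.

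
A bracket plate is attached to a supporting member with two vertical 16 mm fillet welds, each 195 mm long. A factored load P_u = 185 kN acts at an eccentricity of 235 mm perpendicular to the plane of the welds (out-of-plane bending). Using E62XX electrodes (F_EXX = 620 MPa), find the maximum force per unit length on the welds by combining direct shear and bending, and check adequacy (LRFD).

L_w = 2 × 195 = 390 mm; section modulus (unit throat) S = 2 × L²/6 = 12680 mm².
Direct shear f_v = P/L_w = 185×10³/390 = 474.4 N/mm.
Moment M = P × e = 185×10³ × 235 = 43475000 N·mm; bending f_b = M/S = 3430 N/mm.
f_max = √(f_v² + f_b²) = √(474.4² + 3430²) = 3463 N/mm.
φr_n = 0.75 × 0.6 × 620 × (0.707 × 16) = 3156 N/mm → NOT adequate.

f_max ≈ 3460 N/mm; NOT adequate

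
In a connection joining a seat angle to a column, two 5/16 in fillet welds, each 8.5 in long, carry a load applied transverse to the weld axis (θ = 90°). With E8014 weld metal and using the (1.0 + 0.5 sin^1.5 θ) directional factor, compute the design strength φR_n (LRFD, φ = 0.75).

φR_n ≈ 203 kip

E80XX → F_EXX = 80 ksi.
t_e = 0.707 × 0.3125 = 0.2209 in; A_we = 0.2209 × 17 = 3.756 in².
Directional factor: 1.0 + 0.5 sin^1.5(90°) = 1.5.
F_nw = 0.6 × 80 × 1.5 = 72 ksi.
φR_n = 0.75 × 72 × 3.756 = 202.8 kip.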